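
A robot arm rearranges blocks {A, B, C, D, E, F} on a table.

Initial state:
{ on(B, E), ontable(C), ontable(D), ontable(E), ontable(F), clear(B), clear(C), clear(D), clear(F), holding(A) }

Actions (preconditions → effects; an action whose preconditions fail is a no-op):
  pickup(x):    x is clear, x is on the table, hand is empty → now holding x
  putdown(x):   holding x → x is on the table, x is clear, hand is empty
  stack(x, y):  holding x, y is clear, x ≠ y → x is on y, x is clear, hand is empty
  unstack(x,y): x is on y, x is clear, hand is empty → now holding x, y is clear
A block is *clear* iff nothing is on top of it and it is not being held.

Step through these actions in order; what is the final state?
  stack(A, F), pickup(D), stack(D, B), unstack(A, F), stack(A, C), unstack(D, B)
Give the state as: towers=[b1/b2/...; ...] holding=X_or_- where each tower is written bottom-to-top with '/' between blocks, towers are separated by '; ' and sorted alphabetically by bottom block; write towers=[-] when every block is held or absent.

step 1 (stack(A, F)): towers=[C; D; E/B; F/A] holding=-
step 2 (pickup(D)): towers=[C; E/B; F/A] holding=D
step 3 (stack(D, B)): towers=[C; E/B/D; F/A] holding=-
step 4 (unstack(A, F)): towers=[C; E/B/D; F] holding=A
step 5 (stack(A, C)): towers=[C/A; E/B/D; F] holding=-
step 6 (unstack(D, B)): towers=[C/A; E/B; F] holding=D

towers=[C/A; E/B; F] holding=D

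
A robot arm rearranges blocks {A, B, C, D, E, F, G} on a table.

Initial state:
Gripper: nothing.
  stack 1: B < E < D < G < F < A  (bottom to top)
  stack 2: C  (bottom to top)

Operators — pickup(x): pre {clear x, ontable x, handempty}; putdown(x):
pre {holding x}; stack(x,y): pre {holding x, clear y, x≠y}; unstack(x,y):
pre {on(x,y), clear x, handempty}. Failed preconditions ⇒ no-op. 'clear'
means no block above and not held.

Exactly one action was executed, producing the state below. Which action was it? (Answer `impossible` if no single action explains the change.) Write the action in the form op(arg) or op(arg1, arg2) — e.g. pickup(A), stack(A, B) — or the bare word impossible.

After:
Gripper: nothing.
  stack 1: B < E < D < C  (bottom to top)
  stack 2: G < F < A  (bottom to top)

impossible

target: towers=[B/E/D/C; G/F/A] holding=-
     unstack(A, F) → towers=[B/E/D/G/F; C] holding=A
         pickup(C) → towers=[B/E/D/G/F/A] holding=C
none of the 2 applicable actions match → impossible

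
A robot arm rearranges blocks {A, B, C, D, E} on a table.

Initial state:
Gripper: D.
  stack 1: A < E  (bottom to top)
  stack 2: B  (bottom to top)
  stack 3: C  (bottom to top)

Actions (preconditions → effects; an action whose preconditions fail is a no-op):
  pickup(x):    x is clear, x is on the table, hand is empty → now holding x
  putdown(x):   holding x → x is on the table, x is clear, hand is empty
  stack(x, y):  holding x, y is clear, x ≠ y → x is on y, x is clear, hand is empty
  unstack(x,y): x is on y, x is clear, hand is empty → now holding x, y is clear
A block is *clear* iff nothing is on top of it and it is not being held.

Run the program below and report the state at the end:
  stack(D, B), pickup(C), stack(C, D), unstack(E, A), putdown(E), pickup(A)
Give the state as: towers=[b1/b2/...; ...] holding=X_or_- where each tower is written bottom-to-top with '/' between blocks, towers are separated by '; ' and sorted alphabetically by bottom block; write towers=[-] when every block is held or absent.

step 1 (stack(D, B)): towers=[A/E; B/D; C] holding=-
step 2 (pickup(C)): towers=[A/E; B/D] holding=C
step 3 (stack(C, D)): towers=[A/E; B/D/C] holding=-
step 4 (unstack(E, A)): towers=[A; B/D/C] holding=E
step 5 (putdown(E)): towers=[A; B/D/C; E] holding=-
step 6 (pickup(A)): towers=[B/D/C; E] holding=A

towers=[B/D/C; E] holding=A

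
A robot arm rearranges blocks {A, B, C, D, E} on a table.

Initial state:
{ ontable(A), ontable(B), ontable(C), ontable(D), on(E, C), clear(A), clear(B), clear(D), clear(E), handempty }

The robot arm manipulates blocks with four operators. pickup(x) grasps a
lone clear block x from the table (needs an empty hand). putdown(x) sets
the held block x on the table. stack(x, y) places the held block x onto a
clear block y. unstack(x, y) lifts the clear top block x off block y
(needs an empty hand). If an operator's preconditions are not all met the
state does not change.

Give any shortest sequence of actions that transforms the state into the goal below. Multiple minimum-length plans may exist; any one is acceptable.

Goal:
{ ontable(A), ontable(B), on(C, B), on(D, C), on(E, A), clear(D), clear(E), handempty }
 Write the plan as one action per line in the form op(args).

step 1 (unstack(E, C)): towers=[A; B; C; D] holding=E
step 2 (stack(E, A)): towers=[A/E; B; C; D] holding=-
step 3 (pickup(C)): towers=[A/E; B; D] holding=C
step 4 (stack(C, B)): towers=[A/E; B/C; D] holding=-
step 5 (pickup(D)): towers=[A/E; B/C] holding=D
step 6 (stack(D, C)): towers=[A/E; B/C/D] holding=-
goal check: towers=[A/E; B/C/D] holding=- — reached (length 6, optimal by BFS)

unstack(E, C)
stack(E, A)
pickup(C)
stack(C, B)
pickup(D)
stack(D, C)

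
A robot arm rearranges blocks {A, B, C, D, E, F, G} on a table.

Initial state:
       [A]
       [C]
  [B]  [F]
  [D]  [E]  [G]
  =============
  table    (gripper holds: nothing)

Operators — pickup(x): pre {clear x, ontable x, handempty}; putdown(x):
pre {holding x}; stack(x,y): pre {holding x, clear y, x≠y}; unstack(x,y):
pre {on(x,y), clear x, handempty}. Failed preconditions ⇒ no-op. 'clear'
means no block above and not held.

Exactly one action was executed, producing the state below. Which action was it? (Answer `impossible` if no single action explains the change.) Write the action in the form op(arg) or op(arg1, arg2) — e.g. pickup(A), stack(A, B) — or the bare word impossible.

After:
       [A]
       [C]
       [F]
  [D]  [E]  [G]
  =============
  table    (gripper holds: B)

unstack(B, D)

target: towers=[D; E/F/C/A; G] holding=B
     unstack(B, D) → towers=[D; E/F/C/A; G] holding=B  ← match
         pickup(G) → towers=[D/B; E/F/C/A] holding=G
     unstack(A, C) → towers=[D/B; E/F/C; G] holding=A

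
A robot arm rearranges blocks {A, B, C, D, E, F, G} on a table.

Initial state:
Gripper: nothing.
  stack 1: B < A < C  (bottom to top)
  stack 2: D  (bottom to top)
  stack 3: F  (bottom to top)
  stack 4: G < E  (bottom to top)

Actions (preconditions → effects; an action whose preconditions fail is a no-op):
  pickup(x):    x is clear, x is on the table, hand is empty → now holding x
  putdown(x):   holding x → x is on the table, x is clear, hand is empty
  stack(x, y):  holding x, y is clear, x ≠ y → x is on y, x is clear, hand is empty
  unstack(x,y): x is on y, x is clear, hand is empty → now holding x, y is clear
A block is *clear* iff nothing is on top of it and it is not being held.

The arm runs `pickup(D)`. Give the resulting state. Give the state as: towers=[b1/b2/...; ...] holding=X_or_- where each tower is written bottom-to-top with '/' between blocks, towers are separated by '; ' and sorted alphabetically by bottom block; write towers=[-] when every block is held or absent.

before: towers=[B/A/C; D; F; G/E] holding=-
pre[pickup(D)]: clear(D) ok, ontable(D) ok, handempty ok
all met → apply pickup(D)
after:  towers=[B/A/C; F; G/E] holding=D

towers=[B/A/C; F; G/E] holding=D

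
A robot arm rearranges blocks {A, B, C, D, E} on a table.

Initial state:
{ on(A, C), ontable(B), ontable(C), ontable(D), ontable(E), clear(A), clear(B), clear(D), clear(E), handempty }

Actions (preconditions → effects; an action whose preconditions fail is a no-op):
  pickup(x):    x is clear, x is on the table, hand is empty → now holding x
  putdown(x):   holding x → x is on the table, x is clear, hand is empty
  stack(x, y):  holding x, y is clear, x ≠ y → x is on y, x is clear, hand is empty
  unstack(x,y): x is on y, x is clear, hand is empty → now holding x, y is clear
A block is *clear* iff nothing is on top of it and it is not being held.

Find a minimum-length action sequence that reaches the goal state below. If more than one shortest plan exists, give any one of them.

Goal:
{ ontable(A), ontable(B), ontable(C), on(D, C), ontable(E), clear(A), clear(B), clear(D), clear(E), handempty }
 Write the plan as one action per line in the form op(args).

step 1 (unstack(A, C)): towers=[B; C; D; E] holding=A
step 2 (putdown(A)): towers=[A; B; C; D; E] holding=-
step 3 (pickup(D)): towers=[A; B; C; E] holding=D
step 4 (stack(D, C)): towers=[A; B; C/D; E] holding=-
goal check: towers=[A; B; C/D; E] holding=- — reached (length 4, optimal by BFS)

unstack(A, C)
putdown(A)
pickup(D)
stack(D, C)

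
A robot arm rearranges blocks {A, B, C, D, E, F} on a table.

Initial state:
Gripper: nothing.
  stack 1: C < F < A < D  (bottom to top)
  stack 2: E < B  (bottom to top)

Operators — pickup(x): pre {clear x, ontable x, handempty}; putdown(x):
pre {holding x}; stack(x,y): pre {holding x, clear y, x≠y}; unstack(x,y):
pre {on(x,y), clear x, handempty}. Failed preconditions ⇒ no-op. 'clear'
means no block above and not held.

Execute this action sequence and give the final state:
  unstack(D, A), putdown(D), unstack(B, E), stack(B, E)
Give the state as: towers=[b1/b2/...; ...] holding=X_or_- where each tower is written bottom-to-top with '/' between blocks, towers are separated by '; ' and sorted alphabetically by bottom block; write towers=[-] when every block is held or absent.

step 1 (unstack(D, A)): towers=[C/F/A; E/B] holding=D
step 2 (putdown(D)): towers=[C/F/A; D; E/B] holding=-
step 3 (unstack(B, E)): towers=[C/F/A; D; E] holding=B
step 4 (stack(B, E)): towers=[C/F/A; D; E/B] holding=-

towers=[C/F/A; D; E/B] holding=-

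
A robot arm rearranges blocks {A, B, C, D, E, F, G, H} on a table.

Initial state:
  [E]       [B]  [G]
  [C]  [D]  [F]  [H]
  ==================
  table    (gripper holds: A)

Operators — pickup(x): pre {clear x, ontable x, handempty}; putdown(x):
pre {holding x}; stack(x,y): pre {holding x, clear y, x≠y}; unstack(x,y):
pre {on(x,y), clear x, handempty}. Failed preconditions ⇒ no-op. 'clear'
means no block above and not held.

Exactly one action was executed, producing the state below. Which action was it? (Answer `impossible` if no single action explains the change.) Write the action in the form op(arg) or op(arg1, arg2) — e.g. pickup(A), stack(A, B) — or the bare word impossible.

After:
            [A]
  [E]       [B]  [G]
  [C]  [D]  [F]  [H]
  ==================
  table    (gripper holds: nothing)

target: towers=[C/E; D; F/B/A; H/G] holding=-
        putdown(A) → towers=[A; C/E; D; F/B; H/G] holding=-
       stack(A, G) → towers=[C/E; D; F/B; H/G/A] holding=-
       stack(A, E) → towers=[C/E/A; D; F/B; H/G] holding=-
       stack(A, B) → towers=[C/E; D; F/B/A; H/G] holding=-  ← match
       stack(A, D) → towers=[C/E; D/A; F/B; H/G] holding=-

stack(A, B)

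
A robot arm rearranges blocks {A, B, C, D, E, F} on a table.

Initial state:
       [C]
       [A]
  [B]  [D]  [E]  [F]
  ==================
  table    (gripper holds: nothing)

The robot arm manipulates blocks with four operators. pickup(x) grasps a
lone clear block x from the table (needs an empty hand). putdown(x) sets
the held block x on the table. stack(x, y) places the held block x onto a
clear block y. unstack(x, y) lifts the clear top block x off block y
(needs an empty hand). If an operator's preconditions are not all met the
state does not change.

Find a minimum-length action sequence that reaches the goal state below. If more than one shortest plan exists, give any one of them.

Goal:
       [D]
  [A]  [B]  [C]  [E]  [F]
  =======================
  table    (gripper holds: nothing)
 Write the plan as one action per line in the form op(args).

unstack(C, A)
putdown(C)
unstack(A, D)
putdown(A)
pickup(D)
stack(D, B)

step 1 (unstack(C, A)): towers=[B; D/A; E; F] holding=C
step 2 (putdown(C)): towers=[B; C; D/A; E; F] holding=-
step 3 (unstack(A, D)): towers=[B; C; D; E; F] holding=A
step 4 (putdown(A)): towers=[A; B; C; D; E; F] holding=-
step 5 (pickup(D)): towers=[A; B; C; E; F] holding=D
step 6 (stack(D, B)): towers=[A; B/D; C; E; F] holding=-
goal check: towers=[A; B/D; C; E; F] holding=- — reached (length 6, optimal by BFS)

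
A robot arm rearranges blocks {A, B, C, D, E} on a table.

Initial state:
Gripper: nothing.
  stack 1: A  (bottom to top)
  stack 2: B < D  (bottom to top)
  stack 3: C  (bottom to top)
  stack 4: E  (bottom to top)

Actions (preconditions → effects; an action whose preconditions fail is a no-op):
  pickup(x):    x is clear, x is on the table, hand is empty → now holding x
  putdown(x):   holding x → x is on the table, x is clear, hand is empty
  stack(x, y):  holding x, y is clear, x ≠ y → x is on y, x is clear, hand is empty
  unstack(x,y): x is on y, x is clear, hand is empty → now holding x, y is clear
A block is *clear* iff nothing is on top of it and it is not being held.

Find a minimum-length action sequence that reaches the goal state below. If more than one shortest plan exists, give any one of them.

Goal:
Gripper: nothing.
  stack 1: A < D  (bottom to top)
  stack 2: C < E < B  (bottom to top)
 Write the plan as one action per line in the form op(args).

unstack(D, B)
stack(D, A)
pickup(E)
stack(E, C)
pickup(B)
stack(B, E)

step 1 (unstack(D, B)): towers=[A; B; C; E] holding=D
step 2 (stack(D, A)): towers=[A/D; B; C; E] holding=-
step 3 (pickup(E)): towers=[A/D; B; C] holding=E
step 4 (stack(E, C)): towers=[A/D; B; C/E] holding=-
step 5 (pickup(B)): towers=[A/D; C/E] holding=B
step 6 (stack(B, E)): towers=[A/D; C/E/B] holding=-
goal check: towers=[A/D; C/E/B] holding=- — reached (length 6, optimal by BFS)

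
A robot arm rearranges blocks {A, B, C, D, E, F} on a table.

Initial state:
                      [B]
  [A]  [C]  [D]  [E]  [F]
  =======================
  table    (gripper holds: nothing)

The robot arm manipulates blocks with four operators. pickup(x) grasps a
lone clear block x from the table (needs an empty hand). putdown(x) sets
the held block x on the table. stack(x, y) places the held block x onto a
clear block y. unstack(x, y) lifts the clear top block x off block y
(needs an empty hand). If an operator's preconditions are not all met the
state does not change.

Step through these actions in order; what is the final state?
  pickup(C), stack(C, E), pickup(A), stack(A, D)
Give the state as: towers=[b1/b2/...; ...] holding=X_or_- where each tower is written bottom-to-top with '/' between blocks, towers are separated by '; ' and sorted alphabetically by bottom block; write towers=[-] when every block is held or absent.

step 1 (pickup(C)): towers=[A; D; E; F/B] holding=C
step 2 (stack(C, E)): towers=[A; D; E/C; F/B] holding=-
step 3 (pickup(A)): towers=[D; E/C; F/B] holding=A
step 4 (stack(A, D)): towers=[D/A; E/C; F/B] holding=-

towers=[D/A; E/C; F/B] holding=-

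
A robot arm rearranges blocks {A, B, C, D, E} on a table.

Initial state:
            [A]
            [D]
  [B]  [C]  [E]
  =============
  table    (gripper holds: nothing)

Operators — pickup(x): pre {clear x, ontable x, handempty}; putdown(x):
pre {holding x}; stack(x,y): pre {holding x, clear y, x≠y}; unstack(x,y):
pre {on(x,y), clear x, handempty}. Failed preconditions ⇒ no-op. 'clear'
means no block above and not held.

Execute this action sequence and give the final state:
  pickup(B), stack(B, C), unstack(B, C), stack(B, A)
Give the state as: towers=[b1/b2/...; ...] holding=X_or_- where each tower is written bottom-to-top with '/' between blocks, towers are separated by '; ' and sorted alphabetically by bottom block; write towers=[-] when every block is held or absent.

step 1 (pickup(B)): towers=[C; E/D/A] holding=B
step 2 (stack(B, C)): towers=[C/B; E/D/A] holding=-
step 3 (unstack(B, C)): towers=[C; E/D/A] holding=B
step 4 (stack(B, A)): towers=[C; E/D/A/B] holding=-

towers=[C; E/D/A/B] holding=-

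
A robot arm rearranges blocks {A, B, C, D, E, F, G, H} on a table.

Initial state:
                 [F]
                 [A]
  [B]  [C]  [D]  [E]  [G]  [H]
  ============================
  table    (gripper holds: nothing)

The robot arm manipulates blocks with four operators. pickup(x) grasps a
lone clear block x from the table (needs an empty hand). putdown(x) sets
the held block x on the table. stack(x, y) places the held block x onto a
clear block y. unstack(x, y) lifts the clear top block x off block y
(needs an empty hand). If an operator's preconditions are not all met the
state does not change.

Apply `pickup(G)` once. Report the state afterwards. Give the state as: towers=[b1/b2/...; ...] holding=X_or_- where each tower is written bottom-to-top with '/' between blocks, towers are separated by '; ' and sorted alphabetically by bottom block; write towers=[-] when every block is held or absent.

before: towers=[B; C; D; E/A/F; G; H] holding=-
pre[pickup(G)]: clear(G) yes, ontable(G) yes, handempty yes
all met → apply pickup(G)
after:  towers=[B; C; D; E/A/F; H] holding=G

towers=[B; C; D; E/A/F; H] holding=G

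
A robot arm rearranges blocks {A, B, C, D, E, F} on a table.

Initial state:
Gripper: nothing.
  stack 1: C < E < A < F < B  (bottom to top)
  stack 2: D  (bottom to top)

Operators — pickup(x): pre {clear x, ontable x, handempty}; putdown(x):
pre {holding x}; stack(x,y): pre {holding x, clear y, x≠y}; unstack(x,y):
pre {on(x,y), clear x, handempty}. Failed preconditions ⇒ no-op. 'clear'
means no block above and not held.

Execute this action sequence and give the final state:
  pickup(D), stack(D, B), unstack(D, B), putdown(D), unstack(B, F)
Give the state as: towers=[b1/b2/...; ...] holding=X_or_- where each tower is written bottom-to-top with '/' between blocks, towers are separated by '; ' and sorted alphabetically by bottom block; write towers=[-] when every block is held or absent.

towers=[C/E/A/F; D] holding=B

step 1 (pickup(D)): towers=[C/E/A/F/B] holding=D
step 2 (stack(D, B)): towers=[C/E/A/F/B/D] holding=-
step 3 (unstack(D, B)): towers=[C/E/A/F/B] holding=D
step 4 (putdown(D)): towers=[C/E/A/F/B; D] holding=-
step 5 (unstack(B, F)): towers=[C/E/A/F; D] holding=B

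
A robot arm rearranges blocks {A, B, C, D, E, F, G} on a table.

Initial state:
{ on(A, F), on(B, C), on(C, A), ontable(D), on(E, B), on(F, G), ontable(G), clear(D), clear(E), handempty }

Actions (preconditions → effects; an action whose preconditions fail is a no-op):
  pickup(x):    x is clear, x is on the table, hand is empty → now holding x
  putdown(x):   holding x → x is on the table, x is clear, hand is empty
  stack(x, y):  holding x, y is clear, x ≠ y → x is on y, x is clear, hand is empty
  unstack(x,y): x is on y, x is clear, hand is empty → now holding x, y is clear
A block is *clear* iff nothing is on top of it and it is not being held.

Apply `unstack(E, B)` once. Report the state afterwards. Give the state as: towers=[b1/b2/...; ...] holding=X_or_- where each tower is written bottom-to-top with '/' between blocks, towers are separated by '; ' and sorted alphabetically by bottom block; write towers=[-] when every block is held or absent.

before: towers=[D; G/F/A/C/B/E] holding=-
pre[unstack(E, B)]: on(E,B) yes, clear(E) yes, handempty yes
all met → apply unstack(E, B)
after:  towers=[D; G/F/A/C/B] holding=E

towers=[D; G/F/A/C/B] holding=E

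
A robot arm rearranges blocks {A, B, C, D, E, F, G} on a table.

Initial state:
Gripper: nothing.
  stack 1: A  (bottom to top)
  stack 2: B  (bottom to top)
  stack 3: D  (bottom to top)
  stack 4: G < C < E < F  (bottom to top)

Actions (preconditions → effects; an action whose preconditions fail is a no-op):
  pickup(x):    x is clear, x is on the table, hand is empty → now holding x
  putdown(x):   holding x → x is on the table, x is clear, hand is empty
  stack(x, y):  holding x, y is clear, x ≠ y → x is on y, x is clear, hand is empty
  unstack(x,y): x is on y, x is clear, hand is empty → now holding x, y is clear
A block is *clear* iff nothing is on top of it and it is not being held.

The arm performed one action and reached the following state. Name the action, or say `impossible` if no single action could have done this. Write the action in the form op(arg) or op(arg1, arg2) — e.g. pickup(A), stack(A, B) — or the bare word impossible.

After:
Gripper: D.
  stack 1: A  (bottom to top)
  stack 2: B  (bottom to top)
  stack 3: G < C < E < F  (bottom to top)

pickup(D)

target: towers=[A; B; G/C/E/F] holding=D
         pickup(B) → towers=[A; D; G/C/E/F] holding=B
     unstack(F, E) → towers=[A; B; D; G/C/E] holding=F
         pickup(D) → towers=[A; B; G/C/E/F] holding=D  ← match
         pickup(A) → towers=[B; D; G/C/E/F] holding=A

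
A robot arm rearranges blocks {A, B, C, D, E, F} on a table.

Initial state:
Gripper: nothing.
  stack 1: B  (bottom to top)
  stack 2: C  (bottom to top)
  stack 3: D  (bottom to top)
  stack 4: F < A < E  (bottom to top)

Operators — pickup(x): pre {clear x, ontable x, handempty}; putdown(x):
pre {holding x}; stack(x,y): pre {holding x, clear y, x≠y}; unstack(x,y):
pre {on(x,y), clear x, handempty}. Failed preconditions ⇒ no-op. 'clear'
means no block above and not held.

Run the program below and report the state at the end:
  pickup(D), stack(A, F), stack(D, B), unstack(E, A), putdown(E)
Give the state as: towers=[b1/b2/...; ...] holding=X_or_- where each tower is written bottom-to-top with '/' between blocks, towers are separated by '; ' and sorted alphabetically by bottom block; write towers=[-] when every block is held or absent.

towers=[B/D; C; E; F/A] holding=-

step 1 (pickup(D)): towers=[B; C; F/A/E] holding=D
step 2 (stack(A, F)) [no-op]: towers=[B; C; F/A/E] holding=D
step 3 (stack(D, B)): towers=[B/D; C; F/A/E] holding=-
step 4 (unstack(E, A)): towers=[B/D; C; F/A] holding=E
step 5 (putdown(E)): towers=[B/D; C; E; F/A] holding=-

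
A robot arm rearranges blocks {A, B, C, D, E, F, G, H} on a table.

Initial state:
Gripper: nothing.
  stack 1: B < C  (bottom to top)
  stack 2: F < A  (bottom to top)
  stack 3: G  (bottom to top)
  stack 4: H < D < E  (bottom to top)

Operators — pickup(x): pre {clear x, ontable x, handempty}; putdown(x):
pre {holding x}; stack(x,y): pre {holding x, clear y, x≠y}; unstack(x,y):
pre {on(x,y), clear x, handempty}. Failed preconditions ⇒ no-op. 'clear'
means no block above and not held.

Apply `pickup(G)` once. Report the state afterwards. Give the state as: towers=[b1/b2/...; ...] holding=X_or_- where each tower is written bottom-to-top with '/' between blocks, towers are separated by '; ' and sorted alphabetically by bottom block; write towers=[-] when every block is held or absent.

before: towers=[B/C; F/A; G; H/D/E] holding=-
pre[pickup(G)]: clear(G) ✓, ontable(G) ✓, handempty ✓
all met → apply pickup(G)
after:  towers=[B/C; F/A; H/D/E] holding=G

towers=[B/C; F/A; H/D/E] holding=G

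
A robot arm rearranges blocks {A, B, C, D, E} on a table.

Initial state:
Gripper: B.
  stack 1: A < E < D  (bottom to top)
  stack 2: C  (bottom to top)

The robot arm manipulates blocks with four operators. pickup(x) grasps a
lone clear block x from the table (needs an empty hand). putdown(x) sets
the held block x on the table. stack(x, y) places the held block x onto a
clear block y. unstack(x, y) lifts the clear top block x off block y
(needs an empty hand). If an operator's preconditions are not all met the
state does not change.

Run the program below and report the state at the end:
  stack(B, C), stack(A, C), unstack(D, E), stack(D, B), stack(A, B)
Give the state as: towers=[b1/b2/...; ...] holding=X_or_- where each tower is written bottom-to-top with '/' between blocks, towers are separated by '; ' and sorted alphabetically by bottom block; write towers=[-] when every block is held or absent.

step 1 (stack(B, C)): towers=[A/E/D; C/B] holding=-
step 2 (stack(A, C)) [no-op]: towers=[A/E/D; C/B] holding=-
step 3 (unstack(D, E)): towers=[A/E; C/B] holding=D
step 4 (stack(D, B)): towers=[A/E; C/B/D] holding=-
step 5 (stack(A, B)) [no-op]: towers=[A/E; C/B/D] holding=-

towers=[A/E; C/B/D] holding=-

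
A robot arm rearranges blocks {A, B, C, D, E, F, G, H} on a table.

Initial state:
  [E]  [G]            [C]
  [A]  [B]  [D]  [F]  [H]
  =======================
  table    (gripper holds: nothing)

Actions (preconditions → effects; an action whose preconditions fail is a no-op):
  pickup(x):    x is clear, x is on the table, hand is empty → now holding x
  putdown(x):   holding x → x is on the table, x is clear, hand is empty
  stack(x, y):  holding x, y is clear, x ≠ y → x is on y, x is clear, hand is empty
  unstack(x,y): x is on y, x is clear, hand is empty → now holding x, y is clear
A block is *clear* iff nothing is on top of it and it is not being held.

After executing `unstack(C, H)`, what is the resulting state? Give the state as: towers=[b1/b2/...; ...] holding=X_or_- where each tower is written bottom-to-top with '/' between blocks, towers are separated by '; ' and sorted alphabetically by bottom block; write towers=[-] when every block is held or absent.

towers=[A/E; B/G; D; F; H] holding=C

before: towers=[A/E; B/G; D; F; H/C] holding=-
pre[unstack(C, H)]: on(C,H) yes, clear(C) yes, handempty yes
all met → apply unstack(C, H)
after:  towers=[A/E; B/G; D; F; H] holding=C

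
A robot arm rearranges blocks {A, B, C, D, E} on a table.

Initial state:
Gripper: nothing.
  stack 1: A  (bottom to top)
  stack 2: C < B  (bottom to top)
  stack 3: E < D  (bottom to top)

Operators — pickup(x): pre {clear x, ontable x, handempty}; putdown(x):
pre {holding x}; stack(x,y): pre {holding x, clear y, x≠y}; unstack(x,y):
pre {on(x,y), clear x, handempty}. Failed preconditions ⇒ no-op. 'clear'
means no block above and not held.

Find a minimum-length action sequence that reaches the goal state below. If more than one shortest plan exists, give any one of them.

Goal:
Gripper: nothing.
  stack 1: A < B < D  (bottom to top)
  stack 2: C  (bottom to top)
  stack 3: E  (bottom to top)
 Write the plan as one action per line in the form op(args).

step 1 (unstack(B, C)): towers=[A; C; E/D] holding=B
step 2 (stack(B, A)): towers=[A/B; C; E/D] holding=-
step 3 (unstack(D, E)): towers=[A/B; C; E] holding=D
step 4 (stack(D, B)): towers=[A/B/D; C; E] holding=-
goal check: towers=[A/B/D; C; E] holding=- — reached (length 4, optimal by BFS)

unstack(B, C)
stack(B, A)
unstack(D, E)
stack(D, B)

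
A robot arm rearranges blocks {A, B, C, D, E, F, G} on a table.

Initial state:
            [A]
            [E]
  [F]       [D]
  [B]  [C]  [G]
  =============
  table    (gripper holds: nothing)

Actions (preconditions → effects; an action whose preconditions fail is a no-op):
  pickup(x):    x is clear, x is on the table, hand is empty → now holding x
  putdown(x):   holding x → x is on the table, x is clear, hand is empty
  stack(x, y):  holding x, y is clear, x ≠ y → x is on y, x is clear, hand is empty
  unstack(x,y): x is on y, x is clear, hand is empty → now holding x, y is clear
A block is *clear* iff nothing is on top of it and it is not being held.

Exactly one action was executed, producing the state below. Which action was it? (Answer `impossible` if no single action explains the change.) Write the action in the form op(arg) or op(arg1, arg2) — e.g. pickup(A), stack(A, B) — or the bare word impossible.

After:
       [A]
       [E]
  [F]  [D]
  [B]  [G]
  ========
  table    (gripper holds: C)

pickup(C)

target: towers=[B/F; G/D/E/A] holding=C
     unstack(F, B) → towers=[B; C; G/D/E/A] holding=F
     unstack(A, E) → towers=[B/F; C; G/D/E] holding=A
         pickup(C) → towers=[B/F; G/D/E/A] holding=C  ← match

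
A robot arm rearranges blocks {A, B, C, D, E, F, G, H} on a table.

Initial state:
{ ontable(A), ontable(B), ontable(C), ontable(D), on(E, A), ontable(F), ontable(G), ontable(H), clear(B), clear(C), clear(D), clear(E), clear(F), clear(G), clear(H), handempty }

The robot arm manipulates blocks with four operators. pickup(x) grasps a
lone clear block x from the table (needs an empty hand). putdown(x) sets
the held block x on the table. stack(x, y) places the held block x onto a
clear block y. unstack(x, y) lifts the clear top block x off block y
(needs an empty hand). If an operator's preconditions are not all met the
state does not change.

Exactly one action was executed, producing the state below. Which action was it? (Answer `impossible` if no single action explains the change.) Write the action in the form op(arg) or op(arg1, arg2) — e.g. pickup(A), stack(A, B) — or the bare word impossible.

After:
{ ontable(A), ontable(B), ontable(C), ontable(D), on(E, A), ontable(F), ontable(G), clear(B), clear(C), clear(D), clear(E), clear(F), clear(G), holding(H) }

pickup(H)

target: towers=[A/E; B; C; D; F; G] holding=H
         pickup(G) → towers=[A/E; B; C; D; F; H] holding=G
     unstack(E, A) → towers=[A; B; C; D; F; G; H] holding=E
         pickup(H) → towers=[A/E; B; C; D; F; G] holding=H  ← match
         pickup(B) → towers=[A/E; C; D; F; G; H] holding=B
         pickup(F) → towers=[A/E; B; C; D; G; H] holding=F
         pickup(D) → towers=[A/E; B; C; F; G; H] holding=D
         pickup(C) → towers=[A/E; B; D; F; G; H] holding=C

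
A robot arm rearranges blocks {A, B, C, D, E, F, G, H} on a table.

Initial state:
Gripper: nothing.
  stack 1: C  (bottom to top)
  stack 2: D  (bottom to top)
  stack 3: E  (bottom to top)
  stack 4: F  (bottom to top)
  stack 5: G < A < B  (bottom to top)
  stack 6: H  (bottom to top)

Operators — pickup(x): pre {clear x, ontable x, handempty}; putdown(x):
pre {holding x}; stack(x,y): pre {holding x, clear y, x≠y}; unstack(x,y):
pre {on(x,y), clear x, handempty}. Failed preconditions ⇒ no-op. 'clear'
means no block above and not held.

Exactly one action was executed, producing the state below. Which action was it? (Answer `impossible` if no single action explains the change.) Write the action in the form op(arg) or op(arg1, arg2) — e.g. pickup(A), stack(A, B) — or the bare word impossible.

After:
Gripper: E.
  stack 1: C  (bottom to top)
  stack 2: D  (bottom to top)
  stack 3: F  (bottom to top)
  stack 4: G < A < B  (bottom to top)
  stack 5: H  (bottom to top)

pickup(E)

target: towers=[C; D; F; G/A/B; H] holding=E
         pickup(E) → towers=[C; D; F; G/A/B; H] holding=E  ← match
         pickup(H) → towers=[C; D; E; F; G/A/B] holding=H
     unstack(B, A) → towers=[C; D; E; F; G/A; H] holding=B
         pickup(F) → towers=[C; D; E; G/A/B; H] holding=F
         pickup(D) → towers=[C; E; F; G/A/B; H] holding=D
         pickup(C) → towers=[D; E; F; G/A/B; H] holding=C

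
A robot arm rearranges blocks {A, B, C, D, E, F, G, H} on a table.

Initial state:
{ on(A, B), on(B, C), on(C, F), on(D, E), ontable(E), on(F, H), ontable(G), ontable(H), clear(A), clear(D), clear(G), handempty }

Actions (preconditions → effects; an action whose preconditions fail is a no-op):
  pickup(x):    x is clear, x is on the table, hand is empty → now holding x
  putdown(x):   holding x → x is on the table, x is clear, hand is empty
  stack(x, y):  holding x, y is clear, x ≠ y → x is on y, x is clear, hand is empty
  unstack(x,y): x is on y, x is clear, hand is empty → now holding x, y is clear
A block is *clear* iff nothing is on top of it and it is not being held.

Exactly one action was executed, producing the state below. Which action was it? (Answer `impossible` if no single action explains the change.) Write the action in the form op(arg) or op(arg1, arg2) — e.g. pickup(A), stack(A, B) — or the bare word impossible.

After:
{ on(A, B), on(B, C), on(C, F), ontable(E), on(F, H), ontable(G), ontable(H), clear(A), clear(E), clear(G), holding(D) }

target: towers=[E; G; H/F/C/B/A] holding=D
         pickup(G) → towers=[E/D; H/F/C/B/A] holding=G
     unstack(A, B) → towers=[E/D; G; H/F/C/B] holding=A
     unstack(D, E) → towers=[E; G; H/F/C/B/A] holding=D  ← match

unstack(D, E)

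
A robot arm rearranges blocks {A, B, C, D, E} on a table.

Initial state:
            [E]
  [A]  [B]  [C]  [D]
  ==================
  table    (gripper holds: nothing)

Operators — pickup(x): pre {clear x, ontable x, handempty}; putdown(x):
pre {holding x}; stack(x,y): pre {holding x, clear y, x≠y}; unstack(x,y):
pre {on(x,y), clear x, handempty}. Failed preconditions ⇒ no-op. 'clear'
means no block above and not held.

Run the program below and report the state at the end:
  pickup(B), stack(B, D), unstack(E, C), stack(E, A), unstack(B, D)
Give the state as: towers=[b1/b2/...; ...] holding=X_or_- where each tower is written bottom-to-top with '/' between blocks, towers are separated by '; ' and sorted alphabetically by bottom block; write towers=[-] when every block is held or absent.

towers=[A/E; C; D] holding=B

step 1 (pickup(B)): towers=[A; C/E; D] holding=B
step 2 (stack(B, D)): towers=[A; C/E; D/B] holding=-
step 3 (unstack(E, C)): towers=[A; C; D/B] holding=E
step 4 (stack(E, A)): towers=[A/E; C; D/B] holding=-
step 5 (unstack(B, D)): towers=[A/E; C; D] holding=B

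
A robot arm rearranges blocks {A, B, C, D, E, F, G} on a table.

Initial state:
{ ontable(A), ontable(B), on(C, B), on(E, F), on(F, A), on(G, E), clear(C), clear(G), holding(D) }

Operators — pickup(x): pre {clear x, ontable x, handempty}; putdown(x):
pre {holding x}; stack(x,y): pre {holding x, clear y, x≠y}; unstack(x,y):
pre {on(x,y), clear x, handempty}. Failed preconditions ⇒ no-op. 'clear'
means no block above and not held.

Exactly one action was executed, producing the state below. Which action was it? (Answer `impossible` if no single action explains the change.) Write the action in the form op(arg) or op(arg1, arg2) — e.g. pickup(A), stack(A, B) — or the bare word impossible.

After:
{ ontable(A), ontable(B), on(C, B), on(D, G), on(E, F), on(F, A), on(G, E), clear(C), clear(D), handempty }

stack(D, G)

target: towers=[A/F/E/G/D; B/C] holding=-
        putdown(D) → towers=[A/F/E/G; B/C; D] holding=-
       stack(D, G) → towers=[A/F/E/G/D; B/C] holding=-  ← match
       stack(D, C) → towers=[A/F/E/G; B/C/D] holding=-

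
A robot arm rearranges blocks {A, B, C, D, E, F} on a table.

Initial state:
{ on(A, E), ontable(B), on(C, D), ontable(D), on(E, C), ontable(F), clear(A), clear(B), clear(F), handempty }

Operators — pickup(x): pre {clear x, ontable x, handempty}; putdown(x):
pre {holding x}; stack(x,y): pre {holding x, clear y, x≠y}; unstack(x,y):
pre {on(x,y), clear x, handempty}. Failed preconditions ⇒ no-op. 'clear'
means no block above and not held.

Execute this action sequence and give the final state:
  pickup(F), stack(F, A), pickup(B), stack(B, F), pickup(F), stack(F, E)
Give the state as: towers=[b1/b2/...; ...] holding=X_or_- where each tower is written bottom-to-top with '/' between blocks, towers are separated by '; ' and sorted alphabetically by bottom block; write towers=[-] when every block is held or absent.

towers=[D/C/E/A/F/B] holding=-

step 1 (pickup(F)): towers=[B; D/C/E/A] holding=F
step 2 (stack(F, A)): towers=[B; D/C/E/A/F] holding=-
step 3 (pickup(B)): towers=[D/C/E/A/F] holding=B
step 4 (stack(B, F)): towers=[D/C/E/A/F/B] holding=-
step 5 (pickup(F)) [no-op]: towers=[D/C/E/A/F/B] holding=-
step 6 (stack(F, E)) [no-op]: towers=[D/C/E/A/F/B] holding=-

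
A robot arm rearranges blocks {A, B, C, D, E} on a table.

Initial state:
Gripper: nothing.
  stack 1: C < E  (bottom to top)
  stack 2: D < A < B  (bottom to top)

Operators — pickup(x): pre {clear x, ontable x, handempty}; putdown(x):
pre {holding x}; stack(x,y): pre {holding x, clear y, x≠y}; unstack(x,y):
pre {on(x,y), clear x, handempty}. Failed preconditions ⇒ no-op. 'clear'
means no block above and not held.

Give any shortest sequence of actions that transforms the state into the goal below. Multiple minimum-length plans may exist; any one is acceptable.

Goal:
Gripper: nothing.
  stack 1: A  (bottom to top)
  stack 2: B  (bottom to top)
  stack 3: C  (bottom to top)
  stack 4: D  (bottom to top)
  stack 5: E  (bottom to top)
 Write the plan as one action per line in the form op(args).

step 1 (unstack(B, A)): towers=[C/E; D/A] holding=B
step 2 (putdown(B)): towers=[B; C/E; D/A] holding=-
step 3 (unstack(A, D)): towers=[B; C/E; D] holding=A
step 4 (putdown(A)): towers=[A; B; C/E; D] holding=-
step 5 (unstack(E, C)): towers=[A; B; C; D] holding=E
step 6 (putdown(E)): towers=[A; B; C; D; E] holding=-
goal check: towers=[A; B; C; D; E] holding=- — reached (length 6, optimal by BFS)

unstack(B, A)
putdown(B)
unstack(A, D)
putdown(A)
unstack(E, C)
putdown(E)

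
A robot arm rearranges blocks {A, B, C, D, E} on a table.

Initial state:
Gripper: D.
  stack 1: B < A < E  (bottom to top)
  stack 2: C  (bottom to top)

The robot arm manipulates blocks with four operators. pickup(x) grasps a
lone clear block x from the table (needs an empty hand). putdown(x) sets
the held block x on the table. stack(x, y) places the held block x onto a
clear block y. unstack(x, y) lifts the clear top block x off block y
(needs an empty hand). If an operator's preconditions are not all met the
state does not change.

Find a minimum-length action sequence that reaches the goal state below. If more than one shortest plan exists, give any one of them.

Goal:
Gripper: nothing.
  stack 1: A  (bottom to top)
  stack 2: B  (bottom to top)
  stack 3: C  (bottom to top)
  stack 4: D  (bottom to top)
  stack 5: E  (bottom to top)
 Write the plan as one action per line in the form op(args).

putdown(D)
unstack(E, A)
putdown(E)
unstack(A, B)
putdown(A)

step 1 (putdown(D)): towers=[B/A/E; C; D] holding=-
step 2 (unstack(E, A)): towers=[B/A; C; D] holding=E
step 3 (putdown(E)): towers=[B/A; C; D; E] holding=-
step 4 (unstack(A, B)): towers=[B; C; D; E] holding=A
step 5 (putdown(A)): towers=[A; B; C; D; E] holding=-
goal check: towers=[A; B; C; D; E] holding=- — reached (length 5, optimal by BFS)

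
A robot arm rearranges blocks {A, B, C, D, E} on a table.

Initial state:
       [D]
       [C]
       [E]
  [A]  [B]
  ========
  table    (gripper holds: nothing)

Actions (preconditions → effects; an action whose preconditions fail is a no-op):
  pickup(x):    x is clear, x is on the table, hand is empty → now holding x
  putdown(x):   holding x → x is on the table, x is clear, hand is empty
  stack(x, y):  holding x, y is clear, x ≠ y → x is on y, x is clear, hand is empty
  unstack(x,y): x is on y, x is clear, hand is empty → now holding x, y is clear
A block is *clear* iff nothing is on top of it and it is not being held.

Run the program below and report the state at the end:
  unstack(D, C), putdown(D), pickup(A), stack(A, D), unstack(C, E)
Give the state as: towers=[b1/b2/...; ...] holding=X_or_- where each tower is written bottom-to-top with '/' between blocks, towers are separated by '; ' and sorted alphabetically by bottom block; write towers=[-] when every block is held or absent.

towers=[B/E; D/A] holding=C

step 1 (unstack(D, C)): towers=[A; B/E/C] holding=D
step 2 (putdown(D)): towers=[A; B/E/C; D] holding=-
step 3 (pickup(A)): towers=[B/E/C; D] holding=A
step 4 (stack(A, D)): towers=[B/E/C; D/A] holding=-
step 5 (unstack(C, E)): towers=[B/E; D/A] holding=C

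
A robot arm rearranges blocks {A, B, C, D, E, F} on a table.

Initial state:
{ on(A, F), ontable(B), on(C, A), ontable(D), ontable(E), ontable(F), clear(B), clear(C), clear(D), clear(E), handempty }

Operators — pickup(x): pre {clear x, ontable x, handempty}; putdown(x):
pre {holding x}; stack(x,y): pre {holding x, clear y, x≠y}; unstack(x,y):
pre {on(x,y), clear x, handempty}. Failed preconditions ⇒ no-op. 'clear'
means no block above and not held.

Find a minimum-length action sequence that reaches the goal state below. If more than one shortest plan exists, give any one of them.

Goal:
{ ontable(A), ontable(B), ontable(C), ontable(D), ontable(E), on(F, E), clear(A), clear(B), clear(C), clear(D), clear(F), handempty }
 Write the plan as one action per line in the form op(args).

step 1 (unstack(C, A)): towers=[B; D; E; F/A] holding=C
step 2 (putdown(C)): towers=[B; C; D; E; F/A] holding=-
step 3 (unstack(A, F)): towers=[B; C; D; E; F] holding=A
step 4 (putdown(A)): towers=[A; B; C; D; E; F] holding=-
step 5 (pickup(F)): towers=[A; B; C; D; E] holding=F
step 6 (stack(F, E)): towers=[A; B; C; D; E/F] holding=-
goal check: towers=[A; B; C; D; E/F] holding=- — reached (length 6, optimal by BFS)

unstack(C, A)
putdown(C)
unstack(A, F)
putdown(A)
pickup(F)
stack(F, E)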